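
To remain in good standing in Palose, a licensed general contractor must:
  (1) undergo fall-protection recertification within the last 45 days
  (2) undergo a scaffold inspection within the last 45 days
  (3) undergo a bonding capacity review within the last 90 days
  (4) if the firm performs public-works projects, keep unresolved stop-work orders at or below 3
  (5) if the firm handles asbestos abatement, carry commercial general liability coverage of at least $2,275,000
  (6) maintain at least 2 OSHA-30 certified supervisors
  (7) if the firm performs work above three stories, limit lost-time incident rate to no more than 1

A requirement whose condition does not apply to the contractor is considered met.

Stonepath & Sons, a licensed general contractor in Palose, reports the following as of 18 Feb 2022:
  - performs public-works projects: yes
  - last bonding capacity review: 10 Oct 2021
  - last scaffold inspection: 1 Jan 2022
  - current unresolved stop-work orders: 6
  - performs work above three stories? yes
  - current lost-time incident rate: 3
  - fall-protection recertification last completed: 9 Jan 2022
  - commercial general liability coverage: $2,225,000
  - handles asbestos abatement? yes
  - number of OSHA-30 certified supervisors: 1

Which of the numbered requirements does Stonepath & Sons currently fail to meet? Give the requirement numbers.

2, 3, 4, 5, 6, 7

1. fall-protection recertification 40 days ago vs limit 45 → met
2. scaffold inspection 48 days ago vs limit 45 → not met
3. bonding capacity review 131 days ago vs limit 90 → not met
4. condition 'performs public-works projects' holds; unresolved stop-work orders 6 > 3 → not met
5. condition 'handles asbestos abatement' holds; commercial general liability coverage $2,225,000 < $2,275,000 → not met
6. OSHA-30 certified supervisors 1 < 2 → not met
7. condition 'performs work above three stories' holds; lost-time incident rate 3 > 1 → not met
Not met: 2, 3, 4, 5, 6, 7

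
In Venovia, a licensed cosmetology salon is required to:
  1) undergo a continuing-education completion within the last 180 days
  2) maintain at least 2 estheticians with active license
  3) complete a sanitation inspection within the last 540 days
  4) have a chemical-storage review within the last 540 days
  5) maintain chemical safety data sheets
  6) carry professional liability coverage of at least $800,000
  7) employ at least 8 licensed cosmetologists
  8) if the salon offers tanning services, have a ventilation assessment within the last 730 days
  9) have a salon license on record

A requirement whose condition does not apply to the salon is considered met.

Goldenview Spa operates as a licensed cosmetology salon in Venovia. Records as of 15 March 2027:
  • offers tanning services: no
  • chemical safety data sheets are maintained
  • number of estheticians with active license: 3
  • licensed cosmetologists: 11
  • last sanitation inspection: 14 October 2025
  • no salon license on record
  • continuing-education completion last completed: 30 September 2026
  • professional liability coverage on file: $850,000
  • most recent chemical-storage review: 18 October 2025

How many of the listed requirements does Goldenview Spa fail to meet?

1. continuing-education completion 166 days ago vs limit 180 → met
2. estheticians with active license 3 ≥ 2 → met
3. sanitation inspection 517 days ago vs limit 540 → met
4. chemical-storage review 513 days ago vs limit 540 → met
5. chemical safety data sheets present → met
6. professional liability coverage $850,000 ≥ $800,000 → met
7. licensed cosmetologists 11 ≥ 8 → met
8. condition 'offers tanning services' does not hold → requirement n/a → met
9. salon license absent → not met
Not met: 1 of 9

1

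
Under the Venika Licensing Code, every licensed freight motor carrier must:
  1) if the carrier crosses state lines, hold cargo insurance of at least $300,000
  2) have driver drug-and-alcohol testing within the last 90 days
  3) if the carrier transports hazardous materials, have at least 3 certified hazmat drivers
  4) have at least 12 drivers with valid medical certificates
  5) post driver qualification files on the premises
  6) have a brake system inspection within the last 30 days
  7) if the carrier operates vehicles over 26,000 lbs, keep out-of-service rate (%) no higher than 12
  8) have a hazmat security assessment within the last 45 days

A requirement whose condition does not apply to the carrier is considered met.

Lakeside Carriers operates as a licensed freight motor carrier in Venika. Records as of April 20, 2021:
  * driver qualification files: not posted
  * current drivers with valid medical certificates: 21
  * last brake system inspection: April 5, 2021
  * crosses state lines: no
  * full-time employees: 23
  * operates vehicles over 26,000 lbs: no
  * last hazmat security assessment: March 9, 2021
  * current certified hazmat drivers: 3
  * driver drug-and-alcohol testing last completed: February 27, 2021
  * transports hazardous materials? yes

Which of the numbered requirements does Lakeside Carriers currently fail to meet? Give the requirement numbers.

5

1. condition 'crosses state lines' does not hold → requirement n/a → met
2. driver drug-and-alcohol testing 52 days ago vs limit 90 → met
3. condition 'transports hazardous materials' holds; certified hazmat drivers 3 ≥ 3 → met
4. drivers with valid medical certificates 21 ≥ 12 → met
5. driver qualification files absent → not met
6. brake system inspection 15 days ago vs limit 30 → met
7. condition 'operates vehicles over 26,000 lbs' does not hold → requirement n/a → met
8. hazmat security assessment 42 days ago vs limit 45 → met
Not met: 5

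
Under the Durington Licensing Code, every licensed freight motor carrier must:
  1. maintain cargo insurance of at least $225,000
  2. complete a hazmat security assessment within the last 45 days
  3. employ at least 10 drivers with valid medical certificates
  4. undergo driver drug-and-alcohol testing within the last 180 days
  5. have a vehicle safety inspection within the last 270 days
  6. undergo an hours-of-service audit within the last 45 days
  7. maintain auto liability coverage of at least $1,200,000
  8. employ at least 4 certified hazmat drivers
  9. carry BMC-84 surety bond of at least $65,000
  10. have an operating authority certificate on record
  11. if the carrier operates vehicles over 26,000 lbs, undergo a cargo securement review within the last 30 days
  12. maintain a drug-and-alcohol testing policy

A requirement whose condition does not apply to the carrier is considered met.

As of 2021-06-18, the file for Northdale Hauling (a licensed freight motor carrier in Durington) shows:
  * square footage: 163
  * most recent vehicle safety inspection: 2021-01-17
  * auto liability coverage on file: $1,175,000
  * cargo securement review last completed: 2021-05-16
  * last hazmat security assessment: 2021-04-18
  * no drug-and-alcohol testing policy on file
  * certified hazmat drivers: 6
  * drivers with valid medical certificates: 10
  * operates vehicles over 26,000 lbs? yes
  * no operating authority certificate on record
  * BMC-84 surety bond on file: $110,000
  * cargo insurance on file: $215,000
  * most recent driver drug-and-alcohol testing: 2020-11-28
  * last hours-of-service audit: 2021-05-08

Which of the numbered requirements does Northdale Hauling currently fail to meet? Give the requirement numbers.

1. cargo insurance $215,000 < $225,000 → not met
2. hazmat security assessment 61 days ago vs limit 45 → not met
3. drivers with valid medical certificates 10 ≥ 10 → met
4. driver drug-and-alcohol testing 202 days ago vs limit 180 → not met
5. vehicle safety inspection 152 days ago vs limit 270 → met
6. hours-of-service audit 41 days ago vs limit 45 → met
7. auto liability coverage $1,175,000 < $1,200,000 → not met
8. certified hazmat drivers 6 ≥ 4 → met
9. BMC-84 surety bond $110,000 ≥ $65,000 → met
10. operating authority certificate absent → not met
11. condition 'operates vehicles over 26,000 lbs' holds; cargo securement review 33 days ago vs limit 30 → not met
12. drug-and-alcohol testing policy absent → not met
Not met: 1, 2, 4, 7, 10, 11, 12

1, 2, 4, 7, 10, 11, 12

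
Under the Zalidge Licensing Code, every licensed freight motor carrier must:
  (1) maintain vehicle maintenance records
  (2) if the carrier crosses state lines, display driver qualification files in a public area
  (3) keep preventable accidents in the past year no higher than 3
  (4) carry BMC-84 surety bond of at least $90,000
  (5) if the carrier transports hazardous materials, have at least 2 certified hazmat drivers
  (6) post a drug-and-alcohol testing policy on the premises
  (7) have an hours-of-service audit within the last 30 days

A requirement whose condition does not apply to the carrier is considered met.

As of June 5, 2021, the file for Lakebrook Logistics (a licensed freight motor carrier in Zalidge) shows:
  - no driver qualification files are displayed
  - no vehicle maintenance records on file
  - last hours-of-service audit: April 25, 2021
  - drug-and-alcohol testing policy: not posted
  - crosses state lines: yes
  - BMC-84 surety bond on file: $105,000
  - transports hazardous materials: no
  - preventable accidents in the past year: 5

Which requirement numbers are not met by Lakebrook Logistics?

1, 2, 3, 6, 7

1. vehicle maintenance records absent → not met
2. condition 'crosses state lines' holds; driver qualification files absent → not met
3. preventable accidents in the past year 5 > 3 → not met
4. BMC-84 surety bond $105,000 ≥ $90,000 → met
5. condition 'transports hazardous materials' does not hold → requirement n/a → met
6. drug-and-alcohol testing policy absent → not met
7. hours-of-service audit 41 days ago vs limit 30 → not met
Not met: 1, 2, 3, 6, 7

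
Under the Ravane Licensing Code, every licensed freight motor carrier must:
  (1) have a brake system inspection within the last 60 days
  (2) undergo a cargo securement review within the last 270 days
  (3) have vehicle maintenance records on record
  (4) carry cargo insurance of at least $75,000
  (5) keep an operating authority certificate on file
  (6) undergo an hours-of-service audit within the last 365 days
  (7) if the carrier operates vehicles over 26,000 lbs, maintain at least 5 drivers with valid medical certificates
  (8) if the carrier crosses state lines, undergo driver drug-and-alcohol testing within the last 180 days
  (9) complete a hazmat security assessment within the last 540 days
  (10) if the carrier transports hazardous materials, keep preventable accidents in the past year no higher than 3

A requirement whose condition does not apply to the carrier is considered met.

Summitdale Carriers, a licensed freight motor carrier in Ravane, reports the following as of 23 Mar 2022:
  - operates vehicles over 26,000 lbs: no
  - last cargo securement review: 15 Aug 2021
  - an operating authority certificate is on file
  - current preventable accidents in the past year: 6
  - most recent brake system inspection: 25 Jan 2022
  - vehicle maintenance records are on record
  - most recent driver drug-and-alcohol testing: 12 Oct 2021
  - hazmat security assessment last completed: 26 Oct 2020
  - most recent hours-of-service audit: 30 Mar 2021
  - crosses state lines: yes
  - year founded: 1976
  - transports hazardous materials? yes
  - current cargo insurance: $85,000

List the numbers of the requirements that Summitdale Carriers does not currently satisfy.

10

1. brake system inspection 57 days ago vs limit 60 → met
2. cargo securement review 220 days ago vs limit 270 → met
3. vehicle maintenance records present → met
4. cargo insurance $85,000 ≥ $75,000 → met
5. operating authority certificate present → met
6. hours-of-service audit 358 days ago vs limit 365 → met
7. condition 'operates vehicles over 26,000 lbs' does not hold → requirement n/a → met
8. condition 'crosses state lines' holds; driver drug-and-alcohol testing 162 days ago vs limit 180 → met
9. hazmat security assessment 513 days ago vs limit 540 → met
10. condition 'transports hazardous materials' holds; preventable accidents in the past year 6 > 3 → not met
Not met: 10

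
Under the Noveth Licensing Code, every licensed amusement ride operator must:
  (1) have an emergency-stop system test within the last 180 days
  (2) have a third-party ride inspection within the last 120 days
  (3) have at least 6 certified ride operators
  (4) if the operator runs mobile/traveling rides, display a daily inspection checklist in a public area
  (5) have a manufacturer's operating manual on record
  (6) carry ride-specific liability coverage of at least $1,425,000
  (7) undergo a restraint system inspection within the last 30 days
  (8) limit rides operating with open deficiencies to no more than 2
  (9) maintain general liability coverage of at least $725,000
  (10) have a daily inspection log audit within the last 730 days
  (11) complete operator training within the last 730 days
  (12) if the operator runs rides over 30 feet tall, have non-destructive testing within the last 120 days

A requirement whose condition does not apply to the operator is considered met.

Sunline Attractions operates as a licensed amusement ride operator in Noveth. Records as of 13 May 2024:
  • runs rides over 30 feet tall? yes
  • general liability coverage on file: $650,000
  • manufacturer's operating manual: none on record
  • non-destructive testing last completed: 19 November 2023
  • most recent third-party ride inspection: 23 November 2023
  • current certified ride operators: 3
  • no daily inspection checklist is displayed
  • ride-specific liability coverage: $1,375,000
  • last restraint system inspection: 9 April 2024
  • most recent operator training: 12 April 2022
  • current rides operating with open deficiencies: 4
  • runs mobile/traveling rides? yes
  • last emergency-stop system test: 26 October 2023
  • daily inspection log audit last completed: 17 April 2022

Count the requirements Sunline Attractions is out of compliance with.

12

1. emergency-stop system test 200 days ago vs limit 180 → not met
2. third-party ride inspection 172 days ago vs limit 120 → not met
3. certified ride operators 3 < 6 → not met
4. condition 'runs mobile/traveling rides' holds; daily inspection checklist absent → not met
5. manufacturer's operating manual absent → not met
6. ride-specific liability coverage $1,375,000 < $1,425,000 → not met
7. restraint system inspection 34 days ago vs limit 30 → not met
8. rides operating with open deficiencies 4 > 2 → not met
9. general liability coverage $650,000 < $725,000 → not met
10. daily inspection log audit 757 days ago vs limit 730 → not met
11. operator training 762 days ago vs limit 730 → not met
12. condition 'runs rides over 30 feet tall' holds; non-destructive testing 176 days ago vs limit 120 → not met
Not met: 12 of 12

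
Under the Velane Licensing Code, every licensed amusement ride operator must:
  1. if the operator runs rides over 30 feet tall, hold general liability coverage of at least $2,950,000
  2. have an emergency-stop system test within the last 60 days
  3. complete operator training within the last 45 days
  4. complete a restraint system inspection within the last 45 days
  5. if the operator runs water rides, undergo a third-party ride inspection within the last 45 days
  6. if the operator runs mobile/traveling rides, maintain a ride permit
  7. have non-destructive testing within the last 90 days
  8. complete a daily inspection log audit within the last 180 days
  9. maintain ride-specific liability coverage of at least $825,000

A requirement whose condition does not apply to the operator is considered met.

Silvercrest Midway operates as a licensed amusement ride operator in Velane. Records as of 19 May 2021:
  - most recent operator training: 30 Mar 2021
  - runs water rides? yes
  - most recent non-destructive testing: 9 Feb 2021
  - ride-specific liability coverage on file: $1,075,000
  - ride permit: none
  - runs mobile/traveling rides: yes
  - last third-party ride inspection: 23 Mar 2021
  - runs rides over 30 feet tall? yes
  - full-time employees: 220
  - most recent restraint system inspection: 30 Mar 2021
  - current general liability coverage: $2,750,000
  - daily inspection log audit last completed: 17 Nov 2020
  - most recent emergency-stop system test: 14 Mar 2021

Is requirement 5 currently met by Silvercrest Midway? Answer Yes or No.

No

5. condition 'runs water rides' holds; third-party ride inspection 57 days ago vs limit 45 → not met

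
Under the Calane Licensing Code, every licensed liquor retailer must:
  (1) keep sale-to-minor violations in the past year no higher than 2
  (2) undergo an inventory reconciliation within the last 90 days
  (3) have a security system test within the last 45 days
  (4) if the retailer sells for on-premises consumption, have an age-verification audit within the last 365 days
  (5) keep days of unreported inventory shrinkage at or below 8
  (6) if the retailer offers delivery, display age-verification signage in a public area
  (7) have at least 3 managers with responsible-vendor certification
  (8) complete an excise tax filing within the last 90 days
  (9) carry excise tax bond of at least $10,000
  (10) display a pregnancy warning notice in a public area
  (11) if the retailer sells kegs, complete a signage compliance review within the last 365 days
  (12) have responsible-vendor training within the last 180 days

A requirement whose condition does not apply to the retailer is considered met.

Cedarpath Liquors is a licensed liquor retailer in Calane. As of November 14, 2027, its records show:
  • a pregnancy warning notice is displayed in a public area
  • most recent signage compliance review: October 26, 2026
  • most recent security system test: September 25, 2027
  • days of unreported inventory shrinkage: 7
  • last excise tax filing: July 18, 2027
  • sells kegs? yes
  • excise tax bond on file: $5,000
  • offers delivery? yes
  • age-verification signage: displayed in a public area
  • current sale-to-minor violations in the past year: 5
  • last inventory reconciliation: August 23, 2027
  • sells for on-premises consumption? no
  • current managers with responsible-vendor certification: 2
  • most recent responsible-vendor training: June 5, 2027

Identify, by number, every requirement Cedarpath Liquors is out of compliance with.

1. sale-to-minor violations in the past year 5 > 2 → not met
2. inventory reconciliation 83 days ago vs limit 90 → met
3. security system test 50 days ago vs limit 45 → not met
4. condition 'sells for on-premises consumption' does not hold → requirement n/a → met
5. days of unreported inventory shrinkage 7 ≤ 8 → met
6. condition 'offers delivery' holds; age-verification signage present → met
7. managers with responsible-vendor certification 2 < 3 → not met
8. excise tax filing 119 days ago vs limit 90 → not met
9. excise tax bond $5,000 < $10,000 → not met
10. pregnancy warning notice present → met
11. condition 'sells kegs' holds; signage compliance review 384 days ago vs limit 365 → not met
12. responsible-vendor training 162 days ago vs limit 180 → met
Not met: 1, 3, 7, 8, 9, 11

1, 3, 7, 8, 9, 11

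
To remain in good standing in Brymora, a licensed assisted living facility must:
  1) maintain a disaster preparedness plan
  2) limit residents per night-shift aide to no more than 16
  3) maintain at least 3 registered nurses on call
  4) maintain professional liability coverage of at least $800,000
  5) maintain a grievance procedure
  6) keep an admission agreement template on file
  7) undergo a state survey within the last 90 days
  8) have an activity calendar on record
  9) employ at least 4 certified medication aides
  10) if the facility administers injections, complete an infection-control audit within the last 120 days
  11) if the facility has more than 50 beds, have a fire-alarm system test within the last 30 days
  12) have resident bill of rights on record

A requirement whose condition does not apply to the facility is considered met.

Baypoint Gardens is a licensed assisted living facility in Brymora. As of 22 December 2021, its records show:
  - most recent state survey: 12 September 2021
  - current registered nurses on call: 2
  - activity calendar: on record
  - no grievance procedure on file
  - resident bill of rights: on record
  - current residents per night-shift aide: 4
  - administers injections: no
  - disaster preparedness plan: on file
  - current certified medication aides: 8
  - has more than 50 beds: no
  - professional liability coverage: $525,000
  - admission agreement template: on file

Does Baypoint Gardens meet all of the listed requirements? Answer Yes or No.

1. disaster preparedness plan present → met
2. residents per night-shift aide 4 ≤ 16 → met
3. registered nurses on call 2 < 3 → not met
4. professional liability coverage $525,000 < $800,000 → not met
5. grievance procedure absent → not met
6. admission agreement template present → met
7. state survey 101 days ago vs limit 90 → not met
8. activity calendar present → met
9. certified medication aides 8 ≥ 4 → met
10. condition 'administers injections' does not hold → requirement n/a → met
11. condition 'has more than 50 beds' does not hold → requirement n/a → met
12. resident bill of rights present → met
Not met: 3, 4, 5, 7

No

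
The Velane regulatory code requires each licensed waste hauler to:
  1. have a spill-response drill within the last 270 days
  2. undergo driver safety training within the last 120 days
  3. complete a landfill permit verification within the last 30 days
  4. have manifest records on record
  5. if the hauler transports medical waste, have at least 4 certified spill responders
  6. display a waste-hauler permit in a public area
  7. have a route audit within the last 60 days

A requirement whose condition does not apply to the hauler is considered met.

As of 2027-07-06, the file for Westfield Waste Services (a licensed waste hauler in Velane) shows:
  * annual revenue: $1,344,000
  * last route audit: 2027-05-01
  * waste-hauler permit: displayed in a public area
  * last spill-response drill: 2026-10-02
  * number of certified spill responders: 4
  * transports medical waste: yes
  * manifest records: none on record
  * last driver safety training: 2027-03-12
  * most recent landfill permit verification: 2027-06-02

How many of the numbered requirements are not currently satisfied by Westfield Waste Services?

4

1. spill-response drill 277 days ago vs limit 270 → not met
2. driver safety training 116 days ago vs limit 120 → met
3. landfill permit verification 34 days ago vs limit 30 → not met
4. manifest records absent → not met
5. condition 'transports medical waste' holds; certified spill responders 4 ≥ 4 → met
6. waste-hauler permit present → met
7. route audit 66 days ago vs limit 60 → not met
Not met: 4 of 7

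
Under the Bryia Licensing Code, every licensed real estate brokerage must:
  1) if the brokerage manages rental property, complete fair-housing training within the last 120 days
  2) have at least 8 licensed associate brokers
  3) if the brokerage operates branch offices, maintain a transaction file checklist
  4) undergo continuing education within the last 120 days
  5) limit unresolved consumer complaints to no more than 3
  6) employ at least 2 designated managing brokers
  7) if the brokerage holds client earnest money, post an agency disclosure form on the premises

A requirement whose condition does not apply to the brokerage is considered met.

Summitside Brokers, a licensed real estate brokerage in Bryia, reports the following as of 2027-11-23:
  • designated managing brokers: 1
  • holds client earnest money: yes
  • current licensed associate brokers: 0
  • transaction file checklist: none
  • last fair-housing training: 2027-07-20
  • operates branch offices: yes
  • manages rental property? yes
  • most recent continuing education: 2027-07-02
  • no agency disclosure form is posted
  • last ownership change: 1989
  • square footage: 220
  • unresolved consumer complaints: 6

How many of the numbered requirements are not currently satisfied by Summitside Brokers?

7

1. condition 'manages rental property' holds; fair-housing training 126 days ago vs limit 120 → not met
2. licensed associate brokers 0 < 8 → not met
3. condition 'operates branch offices' holds; transaction file checklist absent → not met
4. continuing education 144 days ago vs limit 120 → not met
5. unresolved consumer complaints 6 > 3 → not met
6. designated managing brokers 1 < 2 → not met
7. condition 'holds client earnest money' holds; agency disclosure form absent → not met
Not met: 7 of 7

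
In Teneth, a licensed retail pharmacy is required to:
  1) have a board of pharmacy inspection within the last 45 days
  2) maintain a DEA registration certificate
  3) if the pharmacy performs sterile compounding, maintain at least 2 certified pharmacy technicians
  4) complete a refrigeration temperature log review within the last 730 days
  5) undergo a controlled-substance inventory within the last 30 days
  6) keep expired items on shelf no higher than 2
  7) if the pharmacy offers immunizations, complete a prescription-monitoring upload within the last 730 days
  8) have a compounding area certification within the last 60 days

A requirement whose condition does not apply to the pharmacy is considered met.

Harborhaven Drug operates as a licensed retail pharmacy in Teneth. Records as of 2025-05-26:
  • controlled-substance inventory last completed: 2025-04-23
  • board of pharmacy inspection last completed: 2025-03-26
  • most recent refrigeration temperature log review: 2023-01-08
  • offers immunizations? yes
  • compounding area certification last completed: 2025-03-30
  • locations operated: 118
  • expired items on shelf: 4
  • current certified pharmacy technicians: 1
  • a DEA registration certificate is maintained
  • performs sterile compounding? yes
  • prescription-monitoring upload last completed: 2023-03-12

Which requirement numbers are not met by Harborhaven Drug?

1. board of pharmacy inspection 61 days ago vs limit 45 → not met
2. DEA registration certificate present → met
3. condition 'performs sterile compounding' holds; certified pharmacy technicians 1 < 2 → not met
4. refrigeration temperature log review 869 days ago vs limit 730 → not met
5. controlled-substance inventory 33 days ago vs limit 30 → not met
6. expired items on shelf 4 > 2 → not met
7. condition 'offers immunizations' holds; prescription-monitoring upload 806 days ago vs limit 730 → not met
8. compounding area certification 57 days ago vs limit 60 → met
Not met: 1, 3, 4, 5, 6, 7

1, 3, 4, 5, 6, 7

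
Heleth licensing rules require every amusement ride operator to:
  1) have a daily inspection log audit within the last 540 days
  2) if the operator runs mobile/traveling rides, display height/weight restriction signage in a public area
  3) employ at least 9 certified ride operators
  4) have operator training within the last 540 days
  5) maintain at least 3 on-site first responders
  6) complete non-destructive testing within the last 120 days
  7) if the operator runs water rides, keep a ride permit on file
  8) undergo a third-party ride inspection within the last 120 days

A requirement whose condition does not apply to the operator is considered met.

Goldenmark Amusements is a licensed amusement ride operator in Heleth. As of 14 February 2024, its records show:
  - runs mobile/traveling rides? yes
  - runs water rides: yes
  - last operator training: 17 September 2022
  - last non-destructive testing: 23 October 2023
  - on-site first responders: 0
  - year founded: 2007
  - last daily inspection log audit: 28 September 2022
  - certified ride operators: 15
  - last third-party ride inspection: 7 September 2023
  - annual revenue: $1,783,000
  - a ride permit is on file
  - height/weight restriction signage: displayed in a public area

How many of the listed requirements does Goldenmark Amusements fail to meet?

1. daily inspection log audit 504 days ago vs limit 540 → met
2. condition 'runs mobile/traveling rides' holds; height/weight restriction signage present → met
3. certified ride operators 15 ≥ 9 → met
4. operator training 515 days ago vs limit 540 → met
5. on-site first responders 0 < 3 → not met
6. non-destructive testing 114 days ago vs limit 120 → met
7. condition 'runs water rides' holds; ride permit present → met
8. third-party ride inspection 160 days ago vs limit 120 → not met
Not met: 2 of 8

2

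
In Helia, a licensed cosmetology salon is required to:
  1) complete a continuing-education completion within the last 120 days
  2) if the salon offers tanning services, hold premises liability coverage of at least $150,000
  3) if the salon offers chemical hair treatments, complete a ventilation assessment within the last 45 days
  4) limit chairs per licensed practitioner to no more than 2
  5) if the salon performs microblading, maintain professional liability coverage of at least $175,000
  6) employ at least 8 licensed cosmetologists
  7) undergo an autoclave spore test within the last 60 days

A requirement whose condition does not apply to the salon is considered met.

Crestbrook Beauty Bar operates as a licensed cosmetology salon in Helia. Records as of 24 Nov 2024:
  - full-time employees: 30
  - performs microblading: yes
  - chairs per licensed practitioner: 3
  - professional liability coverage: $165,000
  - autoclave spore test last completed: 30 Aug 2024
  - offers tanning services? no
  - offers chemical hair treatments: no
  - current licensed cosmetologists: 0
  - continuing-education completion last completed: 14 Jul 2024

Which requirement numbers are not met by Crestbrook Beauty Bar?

1, 4, 5, 6, 7

1. continuing-education completion 133 days ago vs limit 120 → not met
2. condition 'offers tanning services' does not hold → requirement n/a → met
3. condition 'offers chemical hair treatments' does not hold → requirement n/a → met
4. chairs per licensed practitioner 3 > 2 → not met
5. condition 'performs microblading' holds; professional liability coverage $165,000 < $175,000 → not met
6. licensed cosmetologists 0 < 8 → not met
7. autoclave spore test 86 days ago vs limit 60 → not met
Not met: 1, 4, 5, 6, 7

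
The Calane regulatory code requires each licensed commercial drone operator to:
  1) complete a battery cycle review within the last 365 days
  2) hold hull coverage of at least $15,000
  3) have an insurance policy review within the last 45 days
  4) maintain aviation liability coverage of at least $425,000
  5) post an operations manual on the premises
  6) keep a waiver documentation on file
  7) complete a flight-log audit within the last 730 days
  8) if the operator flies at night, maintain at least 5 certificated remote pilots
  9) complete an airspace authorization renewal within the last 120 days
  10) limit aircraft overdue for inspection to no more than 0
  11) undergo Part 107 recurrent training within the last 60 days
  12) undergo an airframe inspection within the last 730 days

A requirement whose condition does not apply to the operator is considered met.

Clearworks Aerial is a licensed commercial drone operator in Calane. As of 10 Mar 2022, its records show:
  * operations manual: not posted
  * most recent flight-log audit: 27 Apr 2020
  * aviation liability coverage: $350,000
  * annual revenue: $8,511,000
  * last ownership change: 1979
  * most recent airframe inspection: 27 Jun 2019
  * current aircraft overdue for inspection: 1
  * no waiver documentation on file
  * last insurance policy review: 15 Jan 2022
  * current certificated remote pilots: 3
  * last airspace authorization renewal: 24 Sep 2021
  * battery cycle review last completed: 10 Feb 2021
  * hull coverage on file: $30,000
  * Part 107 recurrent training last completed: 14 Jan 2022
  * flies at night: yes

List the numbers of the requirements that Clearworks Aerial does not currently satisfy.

1. battery cycle review 393 days ago vs limit 365 → not met
2. hull coverage $30,000 ≥ $15,000 → met
3. insurance policy review 54 days ago vs limit 45 → not met
4. aviation liability coverage $350,000 < $425,000 → not met
5. operations manual absent → not met
6. waiver documentation absent → not met
7. flight-log audit 682 days ago vs limit 730 → met
8. condition 'flies at night' holds; certificated remote pilots 3 < 5 → not met
9. airspace authorization renewal 167 days ago vs limit 120 → not met
10. aircraft overdue for inspection 1 > 0 → not met
11. Part 107 recurrent training 55 days ago vs limit 60 → met
12. airframe inspection 987 days ago vs limit 730 → not met
Not met: 1, 3, 4, 5, 6, 8, 9, 10, 12

1, 3, 4, 5, 6, 8, 9, 10, 12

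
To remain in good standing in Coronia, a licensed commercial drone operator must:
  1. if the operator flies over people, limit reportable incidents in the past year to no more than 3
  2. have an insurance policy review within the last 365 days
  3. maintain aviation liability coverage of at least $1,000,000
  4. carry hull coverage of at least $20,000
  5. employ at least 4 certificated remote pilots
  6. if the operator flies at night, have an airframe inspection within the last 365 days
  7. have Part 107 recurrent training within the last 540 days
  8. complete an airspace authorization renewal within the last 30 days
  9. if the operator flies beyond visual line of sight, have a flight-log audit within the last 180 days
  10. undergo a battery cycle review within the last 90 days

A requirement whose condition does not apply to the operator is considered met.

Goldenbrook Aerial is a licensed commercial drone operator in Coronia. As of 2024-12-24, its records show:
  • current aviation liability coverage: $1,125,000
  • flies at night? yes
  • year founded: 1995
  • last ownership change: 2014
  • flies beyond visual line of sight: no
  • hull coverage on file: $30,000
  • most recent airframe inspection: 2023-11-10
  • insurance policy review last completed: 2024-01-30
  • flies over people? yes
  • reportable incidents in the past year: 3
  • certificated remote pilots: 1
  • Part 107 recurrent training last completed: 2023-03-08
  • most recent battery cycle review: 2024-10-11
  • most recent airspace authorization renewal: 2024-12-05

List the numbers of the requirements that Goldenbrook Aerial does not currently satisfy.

5, 6, 7

1. condition 'flies over people' holds; reportable incidents in the past year 3 ≤ 3 → met
2. insurance policy review 329 days ago vs limit 365 → met
3. aviation liability coverage $1,125,000 ≥ $1,000,000 → met
4. hull coverage $30,000 ≥ $20,000 → met
5. certificated remote pilots 1 < 4 → not met
6. condition 'flies at night' holds; airframe inspection 410 days ago vs limit 365 → not met
7. Part 107 recurrent training 657 days ago vs limit 540 → not met
8. airspace authorization renewal 19 days ago vs limit 30 → met
9. condition 'flies beyond visual line of sight' does not hold → requirement n/a → met
10. battery cycle review 74 days ago vs limit 90 → met
Not met: 5, 6, 7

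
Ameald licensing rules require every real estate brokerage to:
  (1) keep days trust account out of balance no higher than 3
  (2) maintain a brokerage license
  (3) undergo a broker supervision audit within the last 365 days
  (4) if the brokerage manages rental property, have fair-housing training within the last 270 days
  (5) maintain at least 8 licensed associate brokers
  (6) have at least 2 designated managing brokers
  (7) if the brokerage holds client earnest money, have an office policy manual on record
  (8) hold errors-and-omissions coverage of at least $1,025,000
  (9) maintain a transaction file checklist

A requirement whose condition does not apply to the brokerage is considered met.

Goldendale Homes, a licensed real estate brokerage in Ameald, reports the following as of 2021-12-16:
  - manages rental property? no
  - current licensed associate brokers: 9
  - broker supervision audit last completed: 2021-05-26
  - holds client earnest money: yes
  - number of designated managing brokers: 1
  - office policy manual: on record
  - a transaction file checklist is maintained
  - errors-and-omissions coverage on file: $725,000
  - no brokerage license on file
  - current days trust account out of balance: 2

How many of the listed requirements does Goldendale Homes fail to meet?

1. days trust account out of balance 2 ≤ 3 → met
2. brokerage license absent → not met
3. broker supervision audit 204 days ago vs limit 365 → met
4. condition 'manages rental property' does not hold → requirement n/a → met
5. licensed associate brokers 9 ≥ 8 → met
6. designated managing brokers 1 < 2 → not met
7. condition 'holds client earnest money' holds; office policy manual present → met
8. errors-and-omissions coverage $725,000 < $1,025,000 → not met
9. transaction file checklist present → met
Not met: 3 of 9

3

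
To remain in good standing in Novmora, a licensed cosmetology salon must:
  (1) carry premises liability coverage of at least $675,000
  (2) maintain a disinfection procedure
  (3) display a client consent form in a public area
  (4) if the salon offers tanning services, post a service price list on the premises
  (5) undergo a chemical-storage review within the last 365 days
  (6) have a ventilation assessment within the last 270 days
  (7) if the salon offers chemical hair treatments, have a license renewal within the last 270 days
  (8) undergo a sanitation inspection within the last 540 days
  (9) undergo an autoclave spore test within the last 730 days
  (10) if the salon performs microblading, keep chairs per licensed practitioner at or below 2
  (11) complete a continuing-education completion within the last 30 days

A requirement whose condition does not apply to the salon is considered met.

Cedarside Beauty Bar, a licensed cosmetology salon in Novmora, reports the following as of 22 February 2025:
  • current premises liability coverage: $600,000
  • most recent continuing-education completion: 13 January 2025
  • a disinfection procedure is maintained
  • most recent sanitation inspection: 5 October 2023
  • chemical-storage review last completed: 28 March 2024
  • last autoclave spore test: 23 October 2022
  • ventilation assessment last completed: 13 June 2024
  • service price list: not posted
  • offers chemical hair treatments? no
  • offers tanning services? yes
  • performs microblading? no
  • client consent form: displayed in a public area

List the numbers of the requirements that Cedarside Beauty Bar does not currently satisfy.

1, 4, 9, 11

1. premises liability coverage $600,000 < $675,000 → not met
2. disinfection procedure present → met
3. client consent form present → met
4. condition 'offers tanning services' holds; service price list absent → not met
5. chemical-storage review 331 days ago vs limit 365 → met
6. ventilation assessment 254 days ago vs limit 270 → met
7. condition 'offers chemical hair treatments' does not hold → requirement n/a → met
8. sanitation inspection 506 days ago vs limit 540 → met
9. autoclave spore test 853 days ago vs limit 730 → not met
10. condition 'performs microblading' does not hold → requirement n/a → met
11. continuing-education completion 40 days ago vs limit 30 → not met
Not met: 1, 4, 9, 11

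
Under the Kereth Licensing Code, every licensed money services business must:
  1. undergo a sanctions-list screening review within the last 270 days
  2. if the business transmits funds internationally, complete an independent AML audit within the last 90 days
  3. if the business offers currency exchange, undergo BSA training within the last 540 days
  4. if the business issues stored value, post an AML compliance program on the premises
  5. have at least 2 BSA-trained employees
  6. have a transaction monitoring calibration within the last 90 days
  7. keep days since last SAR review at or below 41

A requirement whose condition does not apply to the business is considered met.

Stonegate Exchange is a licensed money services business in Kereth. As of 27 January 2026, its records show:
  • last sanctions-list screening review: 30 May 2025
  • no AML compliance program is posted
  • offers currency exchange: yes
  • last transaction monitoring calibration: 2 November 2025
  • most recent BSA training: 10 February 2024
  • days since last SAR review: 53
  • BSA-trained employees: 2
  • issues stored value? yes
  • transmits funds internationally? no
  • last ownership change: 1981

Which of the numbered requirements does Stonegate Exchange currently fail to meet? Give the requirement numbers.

1. sanctions-list screening review 242 days ago vs limit 270 → met
2. condition 'transmits funds internationally' does not hold → requirement n/a → met
3. condition 'offers currency exchange' holds; BSA training 717 days ago vs limit 540 → not met
4. condition 'issues stored value' holds; AML compliance program absent → not met
5. BSA-trained employees 2 ≥ 2 → met
6. transaction monitoring calibration 86 days ago vs limit 90 → met
7. days since last SAR review 53 > 41 → not met
Not met: 3, 4, 7

3, 4, 7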